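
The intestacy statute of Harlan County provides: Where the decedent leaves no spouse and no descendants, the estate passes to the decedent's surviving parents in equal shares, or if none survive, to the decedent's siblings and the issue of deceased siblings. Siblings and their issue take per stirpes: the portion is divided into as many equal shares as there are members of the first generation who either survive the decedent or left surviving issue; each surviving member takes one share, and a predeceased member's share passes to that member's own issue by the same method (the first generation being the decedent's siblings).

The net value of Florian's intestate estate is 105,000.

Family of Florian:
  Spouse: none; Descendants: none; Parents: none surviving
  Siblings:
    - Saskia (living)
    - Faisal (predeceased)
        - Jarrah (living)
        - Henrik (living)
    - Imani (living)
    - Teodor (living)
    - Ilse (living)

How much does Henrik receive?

Henrik receives 10,500.

The entire 105,000 passes to the siblings and their issue.
That amount (105,000) is divided into 5 shares of 21,000: Saskia, Imani, Teodor, and Ilse each take 21,000; Faisal's 21,000 share passes to Faisal's issue.
Faisal's share (21,000) is divided into 2 shares of 10,500: Jarrah and Henrik each take 10,500.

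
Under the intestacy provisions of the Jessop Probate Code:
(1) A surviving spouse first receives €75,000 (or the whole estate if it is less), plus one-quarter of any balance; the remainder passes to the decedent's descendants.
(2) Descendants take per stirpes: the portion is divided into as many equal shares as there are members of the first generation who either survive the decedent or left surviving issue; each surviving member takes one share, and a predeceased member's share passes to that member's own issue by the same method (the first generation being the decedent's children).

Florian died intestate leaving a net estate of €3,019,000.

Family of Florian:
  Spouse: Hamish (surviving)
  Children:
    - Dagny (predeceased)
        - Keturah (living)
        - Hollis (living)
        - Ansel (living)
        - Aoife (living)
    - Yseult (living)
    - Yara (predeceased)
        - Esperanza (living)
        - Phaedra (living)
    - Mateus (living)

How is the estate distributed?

Hamish: €811,000; Keturah: €138,000; Hollis: €138,000; Ansel: €138,000; Aoife: €138,000; Yseult: €552,000; Esperanza: €276,000; Phaedra: €276,000; Mateus: €552,000

Hamish first takes €75,000, leaving a balance of €2,944,000. Hamish then takes one-quarter of the balance (€736,000), for a total of €811,000. The remaining €2,208,000 passes to the descendants.
The descendants' portion (€2,208,000) is divided into 4 shares of €552,000: Yseult and Mateus each take €552,000; Dagny's €552,000 share passes to Dagny's issue; Yara's €552,000 share passes to Yara's issue.
Dagny's share (€552,000) is divided into 4 shares of €138,000: Keturah, Hollis, Ansel, and Aoife each take €138,000.
Yara's share (€552,000) is divided into 2 shares of €276,000: Esperanza and Phaedra each take €276,000.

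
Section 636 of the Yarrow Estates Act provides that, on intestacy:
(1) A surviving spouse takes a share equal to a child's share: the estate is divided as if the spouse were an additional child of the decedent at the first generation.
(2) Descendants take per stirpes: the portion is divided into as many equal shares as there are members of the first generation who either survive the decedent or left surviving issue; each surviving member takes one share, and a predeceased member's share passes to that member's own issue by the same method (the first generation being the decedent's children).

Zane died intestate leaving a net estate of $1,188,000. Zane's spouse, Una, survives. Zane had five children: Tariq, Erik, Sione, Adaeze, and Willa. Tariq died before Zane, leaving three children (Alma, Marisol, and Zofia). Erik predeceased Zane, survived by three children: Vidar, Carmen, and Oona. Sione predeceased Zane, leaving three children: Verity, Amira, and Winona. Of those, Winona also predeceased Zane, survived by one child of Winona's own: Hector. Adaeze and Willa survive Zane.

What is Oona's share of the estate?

The spouse counts as an additional share at the children's level, so there are 6 primary shares of $198,000. Una takes one such share ($198,000).
The children's combined portion ($990,000) is divided into 5 shares of $198,000: Adaeze and Willa each take $198,000; Tariq's $198,000 share passes to Tariq's issue; Erik's $198,000 share passes to Erik's issue; Sione's $198,000 share passes to Sione's issue.
Tariq's share ($198,000) is divided into 3 shares of $66,000: Alma, Marisol, and Zofia each take $66,000.
Erik's share ($198,000) is divided into 3 shares of $66,000: Vidar, Carmen, and Oona each take $66,000.
Sione's share ($198,000) is divided into 3 shares of $66,000: Verity and Amira each take $66,000; Winona's $66,000 share passes to Winona's issue.
Winona's share ($66,000) passes entirely to Hector.

Oona receives $66,000.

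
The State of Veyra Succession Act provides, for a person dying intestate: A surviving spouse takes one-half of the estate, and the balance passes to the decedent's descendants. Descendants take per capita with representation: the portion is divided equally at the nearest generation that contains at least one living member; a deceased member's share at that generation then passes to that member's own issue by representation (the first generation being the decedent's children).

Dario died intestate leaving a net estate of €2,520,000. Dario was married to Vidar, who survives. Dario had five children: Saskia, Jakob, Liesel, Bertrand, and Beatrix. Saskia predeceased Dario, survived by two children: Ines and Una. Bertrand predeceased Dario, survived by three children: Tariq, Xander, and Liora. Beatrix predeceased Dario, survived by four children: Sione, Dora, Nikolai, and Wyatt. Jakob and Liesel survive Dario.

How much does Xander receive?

Xander receives €84,000.

Vidar takes one-half of €2,520,000 = €1,260,000. The remaining €1,260,000 passes to the descendants.
The descendants' portion (€1,260,000) is divided into 5 shares of €252,000: Jakob and Liesel each take €252,000; Saskia's €252,000 share passes to Saskia's issue; Bertrand's €252,000 share passes to Bertrand's issue; Beatrix's €252,000 share passes to Beatrix's issue.
Saskia's share (€252,000) is divided into 2 shares of €126,000: Ines and Una each take €126,000.
Bertrand's share (€252,000) is divided into 3 shares of €84,000: Tariq, Xander, and Liora each take €84,000.
Beatrix's share (€252,000) is divided into 4 shares of €63,000: Sione, Dora, Nikolai, and Wyatt each take €63,000.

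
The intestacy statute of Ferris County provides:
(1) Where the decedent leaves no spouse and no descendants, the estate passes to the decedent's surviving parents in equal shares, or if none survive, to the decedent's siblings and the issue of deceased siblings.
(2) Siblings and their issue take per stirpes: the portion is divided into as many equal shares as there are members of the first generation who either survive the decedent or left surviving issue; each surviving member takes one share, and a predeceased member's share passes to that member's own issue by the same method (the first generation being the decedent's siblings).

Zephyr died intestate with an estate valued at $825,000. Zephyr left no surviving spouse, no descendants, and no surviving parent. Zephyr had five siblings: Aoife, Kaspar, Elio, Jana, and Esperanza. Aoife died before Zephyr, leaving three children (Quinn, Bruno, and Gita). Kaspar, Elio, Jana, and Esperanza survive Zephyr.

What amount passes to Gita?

The entire $825,000 passes to the siblings and their issue.
That amount ($825,000) is divided into 5 shares of $165,000: Kaspar, Elio, Jana, and Esperanza each take $165,000; Aoife's $165,000 share passes to Aoife's issue.
Aoife's share ($165,000) is divided into 3 shares of $55,000: Quinn, Bruno, and Gita each take $55,000.

Gita receives $55,000.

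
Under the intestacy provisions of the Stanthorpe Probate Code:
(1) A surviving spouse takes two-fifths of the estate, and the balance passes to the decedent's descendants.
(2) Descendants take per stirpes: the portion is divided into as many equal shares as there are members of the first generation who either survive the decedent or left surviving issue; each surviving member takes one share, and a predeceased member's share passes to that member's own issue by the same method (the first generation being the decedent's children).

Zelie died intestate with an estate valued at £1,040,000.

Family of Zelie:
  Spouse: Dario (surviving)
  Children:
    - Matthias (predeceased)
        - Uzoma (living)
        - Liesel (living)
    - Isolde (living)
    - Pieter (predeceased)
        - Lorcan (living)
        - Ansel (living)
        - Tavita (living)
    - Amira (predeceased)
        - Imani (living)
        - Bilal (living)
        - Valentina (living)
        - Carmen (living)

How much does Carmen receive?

Carmen receives £39,000.

Dario takes two-fifths of £1,040,000 = £416,000. The remaining £624,000 passes to the descendants.
The descendants' portion (£624,000) is divided into 4 shares of £156,000: Isolde takes £156,000; Matthias's £156,000 share passes to Matthias's issue; Pieter's £156,000 share passes to Pieter's issue; Amira's £156,000 share passes to Amira's issue.
Matthias's share (£156,000) is divided into 2 shares of £78,000: Uzoma and Liesel each take £78,000.
Pieter's share (£156,000) is divided into 3 shares of £52,000: Lorcan, Ansel, and Tavita each take £52,000.
Amira's share (£156,000) is divided into 4 shares of £39,000: Imani, Bilal, Valentina, and Carmen each take £39,000.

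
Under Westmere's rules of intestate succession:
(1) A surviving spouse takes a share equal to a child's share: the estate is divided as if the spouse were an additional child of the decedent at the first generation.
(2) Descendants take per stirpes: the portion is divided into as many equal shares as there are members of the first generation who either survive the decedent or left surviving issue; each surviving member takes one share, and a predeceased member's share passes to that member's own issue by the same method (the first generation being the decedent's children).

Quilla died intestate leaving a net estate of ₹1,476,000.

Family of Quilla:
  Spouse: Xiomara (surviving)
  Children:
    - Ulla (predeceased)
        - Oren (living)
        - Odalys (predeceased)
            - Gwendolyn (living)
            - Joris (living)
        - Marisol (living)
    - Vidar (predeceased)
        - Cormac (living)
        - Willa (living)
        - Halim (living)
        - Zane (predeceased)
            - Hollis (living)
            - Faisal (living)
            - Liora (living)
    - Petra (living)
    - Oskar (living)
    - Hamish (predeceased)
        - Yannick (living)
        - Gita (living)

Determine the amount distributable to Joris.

The spouse counts as an additional share at the children's level, so there are 6 primary shares of ₹246,000. Xiomara takes one such share (₹246,000).
The children's combined portion (₹1,230,000) is divided into 5 shares of ₹246,000: Petra and Oskar each take ₹246,000; Ulla's ₹246,000 share passes to Ulla's issue; Vidar's ₹246,000 share passes to Vidar's issue; Hamish's ₹246,000 share passes to Hamish's issue.
Ulla's share (₹246,000) is divided into 3 shares of ₹82,000: Oren and Marisol each take ₹82,000; Odalys's ₹82,000 share passes to Odalys's issue.
Odalys's share (₹82,000) is divided into 2 shares of ₹41,000: Gwendolyn and Joris each take ₹41,000.
Vidar's share (₹246,000) is divided into 4 shares of ₹61,500: Cormac, Willa, and Halim each take ₹61,500; Zane's ₹61,500 share passes to Zane's issue.
Zane's share (₹61,500) is divided into 3 shares of ₹20,500: Hollis, Faisal, and Liora each take ₹20,500.
Hamish's share (₹246,000) is divided into 2 shares of ₹123,000: Yannick and Gita each take ₹123,000.

Joris receives ₹41,000.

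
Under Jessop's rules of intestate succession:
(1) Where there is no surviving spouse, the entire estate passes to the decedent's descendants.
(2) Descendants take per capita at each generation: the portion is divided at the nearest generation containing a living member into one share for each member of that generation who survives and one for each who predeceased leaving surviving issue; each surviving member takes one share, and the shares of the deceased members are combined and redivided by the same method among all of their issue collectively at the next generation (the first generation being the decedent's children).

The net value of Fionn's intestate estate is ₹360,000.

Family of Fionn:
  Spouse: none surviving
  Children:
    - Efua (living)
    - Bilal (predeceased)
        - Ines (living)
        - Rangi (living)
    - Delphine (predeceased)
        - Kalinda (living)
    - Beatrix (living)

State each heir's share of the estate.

The entire ₹360,000 passes to the descendants.
That amount (₹360,000) is divided at the children's generation into 4 shares of ₹90,000. Efua and Beatrix each take ₹90,000. The 2 shares of the deceased (Bilal and Delphine) are combined into a pool of ₹180,000.
That pool (₹180,000) is divided at the grandchildren's generation equally among Ines, Rangi, and Kalinda: ₹60,000 each.

Efua: ₹90,000; Ines: ₹60,000; Rangi: ₹60,000; Kalinda: ₹60,000; Beatrix: ₹90,000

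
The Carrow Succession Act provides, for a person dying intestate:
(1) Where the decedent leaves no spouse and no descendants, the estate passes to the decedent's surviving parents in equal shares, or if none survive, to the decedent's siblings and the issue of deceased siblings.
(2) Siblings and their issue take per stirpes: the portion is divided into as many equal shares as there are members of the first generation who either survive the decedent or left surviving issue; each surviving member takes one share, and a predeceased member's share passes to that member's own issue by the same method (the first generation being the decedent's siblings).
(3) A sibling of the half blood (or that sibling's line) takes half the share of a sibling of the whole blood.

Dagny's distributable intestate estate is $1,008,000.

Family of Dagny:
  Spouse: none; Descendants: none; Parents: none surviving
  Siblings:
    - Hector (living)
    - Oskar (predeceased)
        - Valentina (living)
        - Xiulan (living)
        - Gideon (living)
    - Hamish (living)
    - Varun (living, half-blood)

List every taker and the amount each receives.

Hector: $288,000; Valentina: $96,000; Xiulan: $96,000; Gideon: $96,000; Hamish: $288,000; Varun: $144,000

The entire $1,008,000 passes to the siblings and their issue.
Counting each half-blood sibling's line as half a unit, there are 7/2 units in $1,008,000, so one unit is $288,000. Whole-blood lines (Hector, Oskar, and Hamish) take $288,000 each; half-blood lines (Varun) take $144,000 each.
Oskar's share ($288,000) is divided into 3 shares of $96,000: Valentina, Xiulan, and Gideon each take $96,000.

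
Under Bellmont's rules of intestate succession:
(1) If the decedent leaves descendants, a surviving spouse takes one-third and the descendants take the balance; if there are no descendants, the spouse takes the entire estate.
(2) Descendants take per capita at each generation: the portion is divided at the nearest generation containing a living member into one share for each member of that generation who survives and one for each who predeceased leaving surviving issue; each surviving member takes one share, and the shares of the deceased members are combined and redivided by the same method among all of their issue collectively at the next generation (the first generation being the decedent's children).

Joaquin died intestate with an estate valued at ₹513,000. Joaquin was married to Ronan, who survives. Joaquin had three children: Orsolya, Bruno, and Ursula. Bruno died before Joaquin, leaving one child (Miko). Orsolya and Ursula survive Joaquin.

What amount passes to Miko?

Ronan takes one-third of ₹513,000 = ₹171,000. The remaining ₹342,000 passes to the descendants.
The descendants' portion (₹342,000) is divided at the children's generation into 3 shares of ₹114,000. Orsolya and Ursula each take ₹114,000. The remaining share for the deceased Bruno (₹114,000) is carried to the next generation.
That pool (₹114,000) passes entirely to Miko, the sole taker at the grandchildren's generation.

Miko receives ₹114,000.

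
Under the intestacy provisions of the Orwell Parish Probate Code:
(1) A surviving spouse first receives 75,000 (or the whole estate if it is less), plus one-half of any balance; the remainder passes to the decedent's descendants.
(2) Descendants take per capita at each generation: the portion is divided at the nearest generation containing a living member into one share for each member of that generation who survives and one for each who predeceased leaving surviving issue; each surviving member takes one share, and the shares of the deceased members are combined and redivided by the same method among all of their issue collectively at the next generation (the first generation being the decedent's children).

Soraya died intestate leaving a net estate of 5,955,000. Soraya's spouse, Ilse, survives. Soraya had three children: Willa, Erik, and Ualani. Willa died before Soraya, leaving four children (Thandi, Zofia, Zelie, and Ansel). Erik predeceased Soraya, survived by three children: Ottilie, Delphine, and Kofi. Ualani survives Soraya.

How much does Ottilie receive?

Ottilie receives 280,000.

Ilse first takes 75,000, leaving a balance of 5,880,000. Ilse then takes one-half of the balance (2,940,000), for a total of 3,015,000. The remaining 2,940,000 passes to the descendants.
The descendants' portion (2,940,000) is divided at the children's generation into 3 shares of 980,000. Ualani takes 980,000. The 2 shares of the deceased (Willa and Erik) are combined into a pool of 1,960,000.
That pool (1,960,000) is divided at the grandchildren's generation equally among Thandi, Zofia, Zelie, Ansel, Ottilie, Delphine, and Kofi: 280,000 each.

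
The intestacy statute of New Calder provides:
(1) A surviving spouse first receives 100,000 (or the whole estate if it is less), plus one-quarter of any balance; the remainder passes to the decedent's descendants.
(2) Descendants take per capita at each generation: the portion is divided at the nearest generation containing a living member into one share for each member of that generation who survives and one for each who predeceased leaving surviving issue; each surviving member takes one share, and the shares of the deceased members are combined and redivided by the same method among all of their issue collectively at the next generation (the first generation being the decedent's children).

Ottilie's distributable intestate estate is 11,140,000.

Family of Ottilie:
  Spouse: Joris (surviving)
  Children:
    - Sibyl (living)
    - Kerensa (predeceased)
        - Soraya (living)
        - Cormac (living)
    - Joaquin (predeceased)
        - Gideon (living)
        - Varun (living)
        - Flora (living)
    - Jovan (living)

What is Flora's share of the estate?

Flora receives 828,000.

Joris first takes 100,000, leaving a balance of 11,040,000. Joris then takes one-quarter of the balance (2,760,000), for a total of 2,860,000. The remaining 8,280,000 passes to the descendants.
The descendants' portion (8,280,000) is divided at the children's generation into 4 shares of 2,070,000. Sibyl and Jovan each take 2,070,000. The 2 shares of the deceased (Kerensa and Joaquin) are combined into a pool of 4,140,000.
That pool (4,140,000) is divided at the grandchildren's generation equally among Soraya, Cormac, Gideon, Varun, and Flora: 828,000 each.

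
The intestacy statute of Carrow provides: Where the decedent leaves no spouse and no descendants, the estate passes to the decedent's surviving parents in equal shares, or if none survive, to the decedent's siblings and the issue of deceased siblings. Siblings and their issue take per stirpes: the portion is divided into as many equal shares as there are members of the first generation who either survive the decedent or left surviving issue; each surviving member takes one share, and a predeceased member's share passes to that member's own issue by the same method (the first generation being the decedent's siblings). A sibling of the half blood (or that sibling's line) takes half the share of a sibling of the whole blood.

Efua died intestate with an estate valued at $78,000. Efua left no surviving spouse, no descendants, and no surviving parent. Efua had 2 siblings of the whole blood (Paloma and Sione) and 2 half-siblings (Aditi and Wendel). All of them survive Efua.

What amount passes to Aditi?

The entire $78,000 passes to the siblings and their issue.
Counting each half-blood sibling's line as half a unit, there are 3 units in $78,000, so one unit is $26,000. Whole-blood lines (Paloma and Sione) take $26,000 each; half-blood lines (Aditi and Wendel) take $13,000 each.

Aditi receives $13,000.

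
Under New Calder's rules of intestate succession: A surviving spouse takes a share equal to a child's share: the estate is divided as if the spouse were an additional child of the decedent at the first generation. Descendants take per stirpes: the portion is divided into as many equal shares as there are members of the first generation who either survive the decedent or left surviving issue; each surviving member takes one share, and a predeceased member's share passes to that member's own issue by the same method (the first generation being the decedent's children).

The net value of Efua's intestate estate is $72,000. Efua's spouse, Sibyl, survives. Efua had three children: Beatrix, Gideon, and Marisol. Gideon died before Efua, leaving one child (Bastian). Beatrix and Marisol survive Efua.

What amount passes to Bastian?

Bastian receives $18,000.

The spouse counts as an additional share at the children's level, so there are 4 primary shares of $18,000. Sibyl takes one such share ($18,000).
The children's combined portion ($54,000) is divided into 3 shares of $18,000: Beatrix and Marisol each take $18,000; Gideon's $18,000 share passes to Gideon's issue.
Gideon's share ($18,000) passes entirely to Bastian.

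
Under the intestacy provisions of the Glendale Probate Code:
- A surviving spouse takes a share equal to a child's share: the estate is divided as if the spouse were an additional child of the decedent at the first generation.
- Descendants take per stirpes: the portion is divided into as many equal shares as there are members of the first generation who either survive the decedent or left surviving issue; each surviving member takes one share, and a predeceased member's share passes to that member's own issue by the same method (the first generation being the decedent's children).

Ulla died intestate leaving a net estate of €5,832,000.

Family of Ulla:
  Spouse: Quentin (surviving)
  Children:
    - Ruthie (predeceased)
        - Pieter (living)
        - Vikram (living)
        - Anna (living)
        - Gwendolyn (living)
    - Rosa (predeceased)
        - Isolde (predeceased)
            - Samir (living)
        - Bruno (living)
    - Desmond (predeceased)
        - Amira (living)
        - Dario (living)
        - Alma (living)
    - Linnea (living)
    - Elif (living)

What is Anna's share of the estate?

Anna receives €243,000.

The spouse counts as an additional share at the children's level, so there are 6 primary shares of €972,000. Quentin takes one such share (€972,000).
The children's combined portion (€4,860,000) is divided into 5 shares of €972,000: Linnea and Elif each take €972,000; Ruthie's €972,000 share passes to Ruthie's issue; Rosa's €972,000 share passes to Rosa's issue; Desmond's €972,000 share passes to Desmond's issue.
Ruthie's share (€972,000) is divided into 4 shares of €243,000: Pieter, Vikram, Anna, and Gwendolyn each take €243,000.
Rosa's share (€972,000) is divided into 2 shares of €486,000: Bruno takes €486,000; Isolde's €486,000 share passes to Isolde's issue.
Isolde's share (€486,000) passes entirely to Samir.
Desmond's share (€972,000) is divided into 3 shares of €324,000: Amira, Dario, and Alma each take €324,000.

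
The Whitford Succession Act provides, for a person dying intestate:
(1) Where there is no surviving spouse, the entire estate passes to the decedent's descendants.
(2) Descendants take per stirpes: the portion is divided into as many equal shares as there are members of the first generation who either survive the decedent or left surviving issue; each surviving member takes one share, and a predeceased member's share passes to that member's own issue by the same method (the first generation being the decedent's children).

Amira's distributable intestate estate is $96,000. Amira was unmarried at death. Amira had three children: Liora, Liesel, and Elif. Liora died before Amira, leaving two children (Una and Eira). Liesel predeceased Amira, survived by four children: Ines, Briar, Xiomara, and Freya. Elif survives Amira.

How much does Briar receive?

The entire $96,000 passes to the descendants.
That amount ($96,000) is divided into 3 shares of $32,000: Elif takes $32,000; Liora's $32,000 share passes to Liora's issue; Liesel's $32,000 share passes to Liesel's issue.
Liora's share ($32,000) is divided into 2 shares of $16,000: Una and Eira each take $16,000.
Liesel's share ($32,000) is divided into 4 shares of $8,000: Ines, Briar, Xiomara, and Freya each take $8,000.

Briar receives $8,000.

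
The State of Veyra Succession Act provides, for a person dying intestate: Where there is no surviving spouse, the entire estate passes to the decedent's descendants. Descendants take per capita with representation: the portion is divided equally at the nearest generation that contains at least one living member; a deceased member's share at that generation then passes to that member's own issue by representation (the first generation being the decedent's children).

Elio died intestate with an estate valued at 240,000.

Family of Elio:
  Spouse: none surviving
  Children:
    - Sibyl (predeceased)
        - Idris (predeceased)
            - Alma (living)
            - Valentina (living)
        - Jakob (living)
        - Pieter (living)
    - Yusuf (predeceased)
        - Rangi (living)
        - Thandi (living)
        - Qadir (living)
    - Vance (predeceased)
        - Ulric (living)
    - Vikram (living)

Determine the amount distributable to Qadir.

Qadir receives 20,000.

The entire 240,000 passes to the descendants.
That amount (240,000) is divided into 4 shares of 60,000: Vikram takes 60,000; Sibyl's 60,000 share passes to Sibyl's issue; Yusuf's 60,000 share passes to Yusuf's issue; Vance's 60,000 share passes to Vance's issue.
Sibyl's share (60,000) is divided into 3 shares of 20,000: Jakob and Pieter each take 20,000; Idris's 20,000 share passes to Idris's issue.
Idris's share (20,000) is divided into 2 shares of 10,000: Alma and Valentina each take 10,000.
Yusuf's share (60,000) is divided into 3 shares of 20,000: Rangi, Thandi, and Qadir each take 20,000.
Vance's share (60,000) passes entirely to Ulric.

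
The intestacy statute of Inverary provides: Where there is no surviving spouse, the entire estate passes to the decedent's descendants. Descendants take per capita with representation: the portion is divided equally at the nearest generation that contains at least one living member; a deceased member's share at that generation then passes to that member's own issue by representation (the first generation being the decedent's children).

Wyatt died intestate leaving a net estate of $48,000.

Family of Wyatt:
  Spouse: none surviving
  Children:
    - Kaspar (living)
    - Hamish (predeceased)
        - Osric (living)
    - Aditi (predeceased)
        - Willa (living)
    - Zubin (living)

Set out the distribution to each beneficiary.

The entire $48,000 passes to the descendants.
That amount ($48,000) is divided into 4 shares of $12,000: Kaspar and Zubin each take $12,000; Hamish's $12,000 share passes to Hamish's issue; Aditi's $12,000 share passes to Aditi's issue.
Hamish's share ($12,000) passes entirely to Osric.
Aditi's share ($12,000) passes entirely to Willa.

Kaspar: $12,000; Osric: $12,000; Willa: $12,000; Zubin: $12,000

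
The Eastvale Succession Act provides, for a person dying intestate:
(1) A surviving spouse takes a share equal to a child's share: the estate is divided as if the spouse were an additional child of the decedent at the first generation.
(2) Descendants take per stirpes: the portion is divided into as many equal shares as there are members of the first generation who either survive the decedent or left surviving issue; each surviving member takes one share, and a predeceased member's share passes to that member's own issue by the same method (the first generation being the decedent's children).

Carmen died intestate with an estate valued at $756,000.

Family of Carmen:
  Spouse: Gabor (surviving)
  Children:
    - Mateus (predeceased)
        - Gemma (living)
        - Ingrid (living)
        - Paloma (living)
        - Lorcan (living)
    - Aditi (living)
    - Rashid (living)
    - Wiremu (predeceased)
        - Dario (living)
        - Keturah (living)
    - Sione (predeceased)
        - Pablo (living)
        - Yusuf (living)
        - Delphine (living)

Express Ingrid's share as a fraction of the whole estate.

The spouse counts as an additional share at the children's level, so there are 6 primary shares of $126,000. Gabor takes one such share ($126,000).
The children's combined portion ($630,000) is divided into 5 shares of $126,000: Aditi and Rashid each take $126,000; Mateus's $126,000 share passes to Mateus's issue; Wiremu's $126,000 share passes to Wiremu's issue; Sione's $126,000 share passes to Sione's issue.
Mateus's share ($126,000) is divided into 4 shares of $31,500: Gemma, Ingrid, Paloma, and Lorcan each take $31,500.
Wiremu's share ($126,000) is divided into 2 shares of $63,000: Dario and Keturah each take $63,000.
Sione's share ($126,000) is divided into 3 shares of $42,000: Pablo, Yusuf, and Delphine each take $42,000.

Ingrid receives 1/24 of the estate.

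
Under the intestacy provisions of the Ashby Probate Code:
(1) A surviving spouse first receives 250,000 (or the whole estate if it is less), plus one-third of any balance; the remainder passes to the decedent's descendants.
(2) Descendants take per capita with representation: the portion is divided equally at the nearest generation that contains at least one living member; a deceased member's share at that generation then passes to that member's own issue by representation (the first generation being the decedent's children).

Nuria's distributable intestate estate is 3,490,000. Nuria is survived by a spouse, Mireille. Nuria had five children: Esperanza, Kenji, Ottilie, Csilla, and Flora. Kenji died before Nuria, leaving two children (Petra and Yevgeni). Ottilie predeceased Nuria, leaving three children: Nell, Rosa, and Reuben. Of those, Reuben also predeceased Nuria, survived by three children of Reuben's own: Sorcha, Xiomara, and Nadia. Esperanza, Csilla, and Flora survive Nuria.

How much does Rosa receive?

Rosa receives 144,000.

Mireille first takes 250,000, leaving a balance of 3,240,000. Mireille then takes one-third of the balance (1,080,000), for a total of 1,330,000. The remaining 2,160,000 passes to the descendants.
The descendants' portion (2,160,000) is divided into 5 shares of 432,000: Esperanza, Csilla, and Flora each take 432,000; Kenji's 432,000 share passes to Kenji's issue; Ottilie's 432,000 share passes to Ottilie's issue.
Kenji's share (432,000) is divided into 2 shares of 216,000: Petra and Yevgeni each take 216,000.
Ottilie's share (432,000) is divided into 3 shares of 144,000: Nell and Rosa each take 144,000; Reuben's 144,000 share passes to Reuben's issue.
Reuben's share (144,000) is divided into 3 shares of 48,000: Sorcha, Xiomara, and Nadia each take 48,000.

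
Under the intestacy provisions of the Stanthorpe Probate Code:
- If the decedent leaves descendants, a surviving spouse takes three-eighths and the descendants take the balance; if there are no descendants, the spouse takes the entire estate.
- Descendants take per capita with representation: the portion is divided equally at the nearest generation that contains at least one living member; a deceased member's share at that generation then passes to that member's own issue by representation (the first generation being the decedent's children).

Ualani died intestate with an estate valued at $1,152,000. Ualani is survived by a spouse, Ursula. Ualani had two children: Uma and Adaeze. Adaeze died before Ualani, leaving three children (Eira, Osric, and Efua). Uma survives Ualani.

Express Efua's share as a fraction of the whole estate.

Efua receives 5/48 of the estate.

Ursula takes three-eighths of $1,152,000 = $432,000. The remaining $720,000 passes to the descendants.
The descendants' portion ($720,000) is divided into 2 shares of $360,000: Uma takes $360,000; Adaeze's $360,000 share passes to Adaeze's issue.
Adaeze's share ($360,000) is divided into 3 shares of $120,000: Eira, Osric, and Efua each take $120,000.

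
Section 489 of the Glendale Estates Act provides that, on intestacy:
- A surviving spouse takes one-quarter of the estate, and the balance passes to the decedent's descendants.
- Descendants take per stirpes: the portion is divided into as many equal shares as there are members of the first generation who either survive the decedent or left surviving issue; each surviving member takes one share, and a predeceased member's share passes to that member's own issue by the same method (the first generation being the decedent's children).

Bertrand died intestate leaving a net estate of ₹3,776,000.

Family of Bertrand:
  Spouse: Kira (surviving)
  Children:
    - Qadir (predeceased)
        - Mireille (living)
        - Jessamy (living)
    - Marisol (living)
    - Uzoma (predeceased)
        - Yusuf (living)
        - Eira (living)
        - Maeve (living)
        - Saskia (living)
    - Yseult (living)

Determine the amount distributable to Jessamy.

Kira takes one-quarter of ₹3,776,000 = ₹944,000. The remaining ₹2,832,000 passes to the descendants.
The descendants' portion (₹2,832,000) is divided into 4 shares of ₹708,000: Marisol and Yseult each take ₹708,000; Qadir's ₹708,000 share passes to Qadir's issue; Uzoma's ₹708,000 share passes to Uzoma's issue.
Qadir's share (₹708,000) is divided into 2 shares of ₹354,000: Mireille and Jessamy each take ₹354,000.
Uzoma's share (₹708,000) is divided into 4 shares of ₹177,000: Yusuf, Eira, Maeve, and Saskia each take ₹177,000.

Jessamy receives ₹354,000.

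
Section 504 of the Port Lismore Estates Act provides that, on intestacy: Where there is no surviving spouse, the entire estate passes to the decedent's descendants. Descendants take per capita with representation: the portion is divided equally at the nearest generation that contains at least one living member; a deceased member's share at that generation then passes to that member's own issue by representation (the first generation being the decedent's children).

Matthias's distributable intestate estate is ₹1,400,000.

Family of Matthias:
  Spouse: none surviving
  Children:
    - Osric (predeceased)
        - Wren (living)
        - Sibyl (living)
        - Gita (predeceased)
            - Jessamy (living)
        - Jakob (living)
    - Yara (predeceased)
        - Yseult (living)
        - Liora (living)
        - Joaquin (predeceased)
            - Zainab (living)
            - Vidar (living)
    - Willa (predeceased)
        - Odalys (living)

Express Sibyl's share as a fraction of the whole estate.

Sibyl receives 1/8 of the estate.

The entire ₹1,400,000 passes to the descendants.
No child survives, so the initial division is made at the grandchildren's generation.
That amount (₹1,400,000) is divided into 8 shares of ₹175,000: Wren, Sibyl, Jakob, Yseult, Liora, and Odalys each take ₹175,000; Gita's ₹175,000 share passes to Gita's issue; Joaquin's ₹175,000 share passes to Joaquin's issue.
Gita's share (₹175,000) passes entirely to Jessamy.
Joaquin's share (₹175,000) is divided into 2 shares of ₹87,500: Zainab and Vidar each take ₹87,500.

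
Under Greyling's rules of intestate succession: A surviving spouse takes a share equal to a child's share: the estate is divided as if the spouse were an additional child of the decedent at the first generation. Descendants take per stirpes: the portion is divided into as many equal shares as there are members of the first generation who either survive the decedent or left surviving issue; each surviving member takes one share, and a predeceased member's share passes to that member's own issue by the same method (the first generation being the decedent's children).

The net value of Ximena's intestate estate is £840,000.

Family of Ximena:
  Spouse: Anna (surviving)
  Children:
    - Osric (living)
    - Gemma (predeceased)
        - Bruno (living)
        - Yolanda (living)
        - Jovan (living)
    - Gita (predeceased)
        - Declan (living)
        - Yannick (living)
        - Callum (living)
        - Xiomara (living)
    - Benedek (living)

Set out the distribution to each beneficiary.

Anna: £168,000; Osric: £168,000; Bruno: £56,000; Yolanda: £56,000; Jovan: £56,000; Declan: £42,000; Yannick: £42,000; Callum: £42,000; Xiomara: £42,000; Benedek: £168,000

The spouse counts as an additional share at the children's level, so there are 5 primary shares of £168,000. Anna takes one such share (£168,000).
The children's combined portion (£672,000) is divided into 4 shares of £168,000: Osric and Benedek each take £168,000; Gemma's £168,000 share passes to Gemma's issue; Gita's £168,000 share passes to Gita's issue.
Gemma's share (£168,000) is divided into 3 shares of £56,000: Bruno, Yolanda, and Jovan each take £56,000.
Gita's share (£168,000) is divided into 4 shares of £42,000: Declan, Yannick, Callum, and Xiomara each take £42,000.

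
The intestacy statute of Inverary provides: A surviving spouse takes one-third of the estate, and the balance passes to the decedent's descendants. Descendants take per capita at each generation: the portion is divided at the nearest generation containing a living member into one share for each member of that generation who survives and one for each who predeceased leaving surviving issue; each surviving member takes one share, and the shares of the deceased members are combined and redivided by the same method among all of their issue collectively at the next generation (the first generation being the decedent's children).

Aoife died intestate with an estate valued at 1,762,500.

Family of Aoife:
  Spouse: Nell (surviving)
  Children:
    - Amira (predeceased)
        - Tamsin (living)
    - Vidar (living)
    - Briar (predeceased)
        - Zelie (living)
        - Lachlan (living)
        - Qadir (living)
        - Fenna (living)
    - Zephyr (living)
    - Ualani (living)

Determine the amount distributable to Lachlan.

Lachlan receives 94,000.

Nell takes one-third of 1,762,500 = 587,500. The remaining 1,175,000 passes to the descendants.
The descendants' portion (1,175,000) is divided at the children's generation into 5 shares of 235,000. Vidar, Zephyr, and Ualani each take 235,000. The 2 shares of the deceased (Amira and Briar) are combined into a pool of 470,000.
That pool (470,000) is divided at the grandchildren's generation equally among Tamsin, Zelie, Lachlan, Qadir, and Fenna: 94,000 each.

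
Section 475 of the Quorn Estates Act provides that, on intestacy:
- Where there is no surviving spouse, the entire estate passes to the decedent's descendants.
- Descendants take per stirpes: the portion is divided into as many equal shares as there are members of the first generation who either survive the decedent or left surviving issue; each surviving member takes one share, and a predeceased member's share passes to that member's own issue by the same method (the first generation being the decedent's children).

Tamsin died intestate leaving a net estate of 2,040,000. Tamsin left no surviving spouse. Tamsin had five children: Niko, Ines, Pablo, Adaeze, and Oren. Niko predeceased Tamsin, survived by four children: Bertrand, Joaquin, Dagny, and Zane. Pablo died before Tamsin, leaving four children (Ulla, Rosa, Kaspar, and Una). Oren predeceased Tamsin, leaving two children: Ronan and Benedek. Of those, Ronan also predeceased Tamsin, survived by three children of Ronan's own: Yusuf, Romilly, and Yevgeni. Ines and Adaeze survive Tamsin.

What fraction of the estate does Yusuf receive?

Yusuf receives 1/30 of the estate.

The entire 2,040,000 passes to the descendants.
That amount (2,040,000) is divided into 5 shares of 408,000: Ines and Adaeze each take 408,000; Niko's 408,000 share passes to Niko's issue; Pablo's 408,000 share passes to Pablo's issue; Oren's 408,000 share passes to Oren's issue.
Niko's share (408,000) is divided into 4 shares of 102,000: Bertrand, Joaquin, Dagny, and Zane each take 102,000.
Pablo's share (408,000) is divided into 4 shares of 102,000: Ulla, Rosa, Kaspar, and Una each take 102,000.
Oren's share (408,000) is divided into 2 shares of 204,000: Benedek takes 204,000; Ronan's 204,000 share passes to Ronan's issue.
Ronan's share (204,000) is divided into 3 shares of 68,000: Yusuf, Romilly, and Yevgeni each take 68,000.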